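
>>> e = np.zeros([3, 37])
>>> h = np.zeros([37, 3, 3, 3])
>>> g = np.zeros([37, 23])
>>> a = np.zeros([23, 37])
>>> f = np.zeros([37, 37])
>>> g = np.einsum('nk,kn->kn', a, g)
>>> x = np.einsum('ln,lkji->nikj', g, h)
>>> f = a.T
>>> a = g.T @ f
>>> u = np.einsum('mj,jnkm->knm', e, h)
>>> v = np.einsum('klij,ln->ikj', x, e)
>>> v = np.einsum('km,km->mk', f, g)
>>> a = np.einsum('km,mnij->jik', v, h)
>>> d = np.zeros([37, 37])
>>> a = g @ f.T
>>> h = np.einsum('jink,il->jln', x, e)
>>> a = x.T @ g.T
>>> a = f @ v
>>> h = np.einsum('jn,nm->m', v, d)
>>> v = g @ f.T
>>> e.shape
(3, 37)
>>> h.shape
(37,)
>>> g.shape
(37, 23)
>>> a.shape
(37, 37)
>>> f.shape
(37, 23)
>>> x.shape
(23, 3, 3, 3)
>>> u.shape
(3, 3, 3)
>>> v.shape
(37, 37)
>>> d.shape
(37, 37)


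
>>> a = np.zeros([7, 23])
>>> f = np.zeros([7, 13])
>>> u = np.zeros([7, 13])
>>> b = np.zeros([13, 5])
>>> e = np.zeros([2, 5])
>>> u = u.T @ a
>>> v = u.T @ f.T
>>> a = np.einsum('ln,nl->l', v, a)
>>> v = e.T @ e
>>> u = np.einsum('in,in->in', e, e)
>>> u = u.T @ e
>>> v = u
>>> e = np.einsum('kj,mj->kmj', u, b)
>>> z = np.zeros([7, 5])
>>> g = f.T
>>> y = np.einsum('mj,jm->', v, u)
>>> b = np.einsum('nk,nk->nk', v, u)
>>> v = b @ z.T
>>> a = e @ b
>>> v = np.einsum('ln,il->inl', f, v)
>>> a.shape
(5, 13, 5)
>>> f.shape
(7, 13)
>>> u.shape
(5, 5)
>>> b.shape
(5, 5)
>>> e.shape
(5, 13, 5)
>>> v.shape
(5, 13, 7)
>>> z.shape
(7, 5)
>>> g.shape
(13, 7)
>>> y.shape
()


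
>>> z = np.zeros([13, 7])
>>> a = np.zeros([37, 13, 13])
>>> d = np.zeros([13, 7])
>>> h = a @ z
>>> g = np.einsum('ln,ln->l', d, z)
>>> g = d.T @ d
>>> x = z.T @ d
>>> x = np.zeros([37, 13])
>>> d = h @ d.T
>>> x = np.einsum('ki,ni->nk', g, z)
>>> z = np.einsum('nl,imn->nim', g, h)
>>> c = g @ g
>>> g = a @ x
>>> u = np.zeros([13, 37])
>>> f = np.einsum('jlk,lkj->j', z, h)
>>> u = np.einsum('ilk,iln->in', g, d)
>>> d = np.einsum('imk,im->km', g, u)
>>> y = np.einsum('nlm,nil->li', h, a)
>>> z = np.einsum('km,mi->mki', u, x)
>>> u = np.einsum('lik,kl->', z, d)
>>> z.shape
(13, 37, 7)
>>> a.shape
(37, 13, 13)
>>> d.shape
(7, 13)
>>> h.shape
(37, 13, 7)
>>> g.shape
(37, 13, 7)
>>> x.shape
(13, 7)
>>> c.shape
(7, 7)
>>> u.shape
()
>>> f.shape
(7,)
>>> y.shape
(13, 13)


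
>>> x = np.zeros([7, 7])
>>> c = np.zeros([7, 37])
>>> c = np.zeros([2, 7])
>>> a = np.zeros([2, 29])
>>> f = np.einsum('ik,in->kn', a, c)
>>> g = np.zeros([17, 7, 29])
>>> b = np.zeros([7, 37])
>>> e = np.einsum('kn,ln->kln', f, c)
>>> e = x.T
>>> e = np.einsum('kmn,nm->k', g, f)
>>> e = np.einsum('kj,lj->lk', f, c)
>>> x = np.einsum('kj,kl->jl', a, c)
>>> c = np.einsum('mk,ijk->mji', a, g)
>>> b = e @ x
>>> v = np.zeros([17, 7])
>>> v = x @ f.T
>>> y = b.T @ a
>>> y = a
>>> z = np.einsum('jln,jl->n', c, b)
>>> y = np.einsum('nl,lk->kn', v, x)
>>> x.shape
(29, 7)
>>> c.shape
(2, 7, 17)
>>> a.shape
(2, 29)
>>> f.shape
(29, 7)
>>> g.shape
(17, 7, 29)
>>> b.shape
(2, 7)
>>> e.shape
(2, 29)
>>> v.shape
(29, 29)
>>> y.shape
(7, 29)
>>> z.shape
(17,)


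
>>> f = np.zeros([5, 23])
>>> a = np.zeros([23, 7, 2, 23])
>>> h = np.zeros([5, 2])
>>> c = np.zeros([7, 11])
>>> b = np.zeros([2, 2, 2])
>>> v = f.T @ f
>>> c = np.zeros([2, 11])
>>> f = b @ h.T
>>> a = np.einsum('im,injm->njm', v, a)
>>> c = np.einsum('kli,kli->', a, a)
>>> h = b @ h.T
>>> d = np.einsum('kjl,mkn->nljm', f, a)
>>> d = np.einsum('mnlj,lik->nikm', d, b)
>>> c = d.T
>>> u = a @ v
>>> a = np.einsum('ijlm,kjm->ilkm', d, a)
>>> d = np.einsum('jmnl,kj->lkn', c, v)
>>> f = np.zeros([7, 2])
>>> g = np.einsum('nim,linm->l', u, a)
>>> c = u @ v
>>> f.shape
(7, 2)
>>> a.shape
(5, 2, 7, 23)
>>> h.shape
(2, 2, 5)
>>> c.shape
(7, 2, 23)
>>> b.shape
(2, 2, 2)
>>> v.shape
(23, 23)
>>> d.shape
(5, 23, 2)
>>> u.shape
(7, 2, 23)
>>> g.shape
(5,)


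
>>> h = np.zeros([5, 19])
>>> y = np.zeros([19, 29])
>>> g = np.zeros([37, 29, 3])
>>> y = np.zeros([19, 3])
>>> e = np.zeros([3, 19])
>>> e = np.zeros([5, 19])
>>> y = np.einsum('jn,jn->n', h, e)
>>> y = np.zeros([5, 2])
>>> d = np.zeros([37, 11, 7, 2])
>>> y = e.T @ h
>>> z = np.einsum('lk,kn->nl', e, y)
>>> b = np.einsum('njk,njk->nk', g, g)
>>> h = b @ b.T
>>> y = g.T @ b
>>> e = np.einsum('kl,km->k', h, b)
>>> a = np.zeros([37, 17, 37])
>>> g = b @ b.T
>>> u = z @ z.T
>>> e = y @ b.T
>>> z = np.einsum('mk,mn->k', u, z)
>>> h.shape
(37, 37)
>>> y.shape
(3, 29, 3)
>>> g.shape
(37, 37)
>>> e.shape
(3, 29, 37)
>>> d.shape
(37, 11, 7, 2)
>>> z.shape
(19,)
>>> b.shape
(37, 3)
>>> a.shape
(37, 17, 37)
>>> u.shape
(19, 19)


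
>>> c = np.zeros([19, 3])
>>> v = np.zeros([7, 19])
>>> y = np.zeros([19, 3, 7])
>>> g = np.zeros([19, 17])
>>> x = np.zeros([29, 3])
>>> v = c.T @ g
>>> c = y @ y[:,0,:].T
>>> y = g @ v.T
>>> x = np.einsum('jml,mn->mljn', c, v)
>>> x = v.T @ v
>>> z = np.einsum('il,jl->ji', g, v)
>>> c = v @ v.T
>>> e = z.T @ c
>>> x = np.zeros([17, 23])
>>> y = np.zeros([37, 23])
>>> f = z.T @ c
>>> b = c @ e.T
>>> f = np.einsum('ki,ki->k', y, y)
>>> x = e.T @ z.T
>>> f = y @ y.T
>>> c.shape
(3, 3)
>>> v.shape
(3, 17)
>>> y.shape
(37, 23)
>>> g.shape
(19, 17)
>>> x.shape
(3, 3)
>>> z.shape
(3, 19)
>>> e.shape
(19, 3)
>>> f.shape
(37, 37)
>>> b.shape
(3, 19)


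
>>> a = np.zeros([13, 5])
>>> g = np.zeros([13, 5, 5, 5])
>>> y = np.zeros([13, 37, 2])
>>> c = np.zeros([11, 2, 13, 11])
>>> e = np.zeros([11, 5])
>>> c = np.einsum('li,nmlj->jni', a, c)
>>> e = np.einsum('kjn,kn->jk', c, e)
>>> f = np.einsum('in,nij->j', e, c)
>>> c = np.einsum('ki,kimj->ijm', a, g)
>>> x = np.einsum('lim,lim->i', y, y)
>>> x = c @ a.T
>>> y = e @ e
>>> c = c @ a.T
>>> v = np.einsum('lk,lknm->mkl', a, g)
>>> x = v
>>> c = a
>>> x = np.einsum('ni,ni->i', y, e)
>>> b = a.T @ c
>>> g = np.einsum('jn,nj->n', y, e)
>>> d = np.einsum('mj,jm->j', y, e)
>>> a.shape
(13, 5)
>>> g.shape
(11,)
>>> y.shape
(11, 11)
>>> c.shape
(13, 5)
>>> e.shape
(11, 11)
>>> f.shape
(5,)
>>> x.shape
(11,)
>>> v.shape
(5, 5, 13)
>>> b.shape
(5, 5)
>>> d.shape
(11,)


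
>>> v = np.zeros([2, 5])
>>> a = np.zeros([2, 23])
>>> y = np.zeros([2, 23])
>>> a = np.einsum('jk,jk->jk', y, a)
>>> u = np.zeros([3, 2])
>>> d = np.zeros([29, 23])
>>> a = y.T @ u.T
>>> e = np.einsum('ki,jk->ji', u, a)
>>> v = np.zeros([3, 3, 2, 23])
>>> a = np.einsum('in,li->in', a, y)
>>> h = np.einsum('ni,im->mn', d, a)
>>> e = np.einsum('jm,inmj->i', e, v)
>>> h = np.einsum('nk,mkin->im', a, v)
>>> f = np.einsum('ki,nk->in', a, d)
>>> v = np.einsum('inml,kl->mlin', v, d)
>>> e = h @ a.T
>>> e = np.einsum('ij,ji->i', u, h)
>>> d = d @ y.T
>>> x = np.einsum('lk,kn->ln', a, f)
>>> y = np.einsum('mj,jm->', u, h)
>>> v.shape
(2, 23, 3, 3)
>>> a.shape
(23, 3)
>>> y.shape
()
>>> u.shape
(3, 2)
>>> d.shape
(29, 2)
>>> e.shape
(3,)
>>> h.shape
(2, 3)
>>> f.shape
(3, 29)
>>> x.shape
(23, 29)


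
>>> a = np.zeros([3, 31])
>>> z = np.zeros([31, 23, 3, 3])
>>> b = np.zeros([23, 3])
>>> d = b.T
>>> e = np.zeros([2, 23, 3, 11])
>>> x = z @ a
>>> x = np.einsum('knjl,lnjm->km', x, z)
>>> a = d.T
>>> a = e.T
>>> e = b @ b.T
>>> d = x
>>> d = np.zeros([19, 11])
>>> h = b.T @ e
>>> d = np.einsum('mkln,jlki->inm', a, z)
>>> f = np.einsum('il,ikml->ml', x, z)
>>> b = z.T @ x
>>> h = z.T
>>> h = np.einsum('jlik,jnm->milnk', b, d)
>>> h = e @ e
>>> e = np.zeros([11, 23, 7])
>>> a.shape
(11, 3, 23, 2)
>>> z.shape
(31, 23, 3, 3)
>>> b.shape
(3, 3, 23, 3)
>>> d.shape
(3, 2, 11)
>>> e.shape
(11, 23, 7)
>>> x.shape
(31, 3)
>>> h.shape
(23, 23)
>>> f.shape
(3, 3)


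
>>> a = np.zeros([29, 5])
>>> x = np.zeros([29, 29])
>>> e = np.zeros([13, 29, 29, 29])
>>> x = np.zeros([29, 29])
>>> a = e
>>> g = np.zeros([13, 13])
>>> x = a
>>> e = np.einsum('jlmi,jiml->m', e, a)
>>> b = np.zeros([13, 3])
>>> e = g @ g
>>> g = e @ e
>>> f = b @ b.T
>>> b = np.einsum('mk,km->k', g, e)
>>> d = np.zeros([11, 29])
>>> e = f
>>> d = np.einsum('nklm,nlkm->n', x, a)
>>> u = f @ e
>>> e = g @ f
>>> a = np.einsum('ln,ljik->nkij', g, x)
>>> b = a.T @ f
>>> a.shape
(13, 29, 29, 29)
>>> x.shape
(13, 29, 29, 29)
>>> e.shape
(13, 13)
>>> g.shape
(13, 13)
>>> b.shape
(29, 29, 29, 13)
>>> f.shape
(13, 13)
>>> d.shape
(13,)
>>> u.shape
(13, 13)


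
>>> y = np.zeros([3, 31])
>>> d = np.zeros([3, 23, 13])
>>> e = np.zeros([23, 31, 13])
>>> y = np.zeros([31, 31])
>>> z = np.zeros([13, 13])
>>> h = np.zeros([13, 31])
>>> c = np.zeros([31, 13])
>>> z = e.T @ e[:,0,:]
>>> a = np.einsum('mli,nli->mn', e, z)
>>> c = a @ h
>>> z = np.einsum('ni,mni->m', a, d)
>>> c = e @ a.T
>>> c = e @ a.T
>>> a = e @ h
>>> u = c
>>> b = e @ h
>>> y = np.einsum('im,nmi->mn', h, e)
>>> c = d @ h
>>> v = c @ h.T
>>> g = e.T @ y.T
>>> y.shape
(31, 23)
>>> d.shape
(3, 23, 13)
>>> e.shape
(23, 31, 13)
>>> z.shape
(3,)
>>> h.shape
(13, 31)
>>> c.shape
(3, 23, 31)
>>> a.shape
(23, 31, 31)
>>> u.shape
(23, 31, 23)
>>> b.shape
(23, 31, 31)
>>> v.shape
(3, 23, 13)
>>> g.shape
(13, 31, 31)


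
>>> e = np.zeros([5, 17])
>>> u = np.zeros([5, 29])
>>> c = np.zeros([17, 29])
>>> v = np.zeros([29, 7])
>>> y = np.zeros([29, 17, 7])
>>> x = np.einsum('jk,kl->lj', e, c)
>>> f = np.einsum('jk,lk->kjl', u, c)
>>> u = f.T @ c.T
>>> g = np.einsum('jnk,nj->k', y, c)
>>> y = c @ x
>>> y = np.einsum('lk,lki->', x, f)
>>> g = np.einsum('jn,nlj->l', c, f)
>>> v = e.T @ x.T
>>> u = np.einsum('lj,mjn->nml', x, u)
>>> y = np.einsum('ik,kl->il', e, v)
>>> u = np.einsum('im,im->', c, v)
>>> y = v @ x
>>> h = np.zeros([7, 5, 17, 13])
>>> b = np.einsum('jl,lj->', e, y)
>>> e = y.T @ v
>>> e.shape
(5, 29)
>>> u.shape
()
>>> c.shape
(17, 29)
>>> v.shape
(17, 29)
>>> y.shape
(17, 5)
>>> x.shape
(29, 5)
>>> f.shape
(29, 5, 17)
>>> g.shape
(5,)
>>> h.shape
(7, 5, 17, 13)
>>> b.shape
()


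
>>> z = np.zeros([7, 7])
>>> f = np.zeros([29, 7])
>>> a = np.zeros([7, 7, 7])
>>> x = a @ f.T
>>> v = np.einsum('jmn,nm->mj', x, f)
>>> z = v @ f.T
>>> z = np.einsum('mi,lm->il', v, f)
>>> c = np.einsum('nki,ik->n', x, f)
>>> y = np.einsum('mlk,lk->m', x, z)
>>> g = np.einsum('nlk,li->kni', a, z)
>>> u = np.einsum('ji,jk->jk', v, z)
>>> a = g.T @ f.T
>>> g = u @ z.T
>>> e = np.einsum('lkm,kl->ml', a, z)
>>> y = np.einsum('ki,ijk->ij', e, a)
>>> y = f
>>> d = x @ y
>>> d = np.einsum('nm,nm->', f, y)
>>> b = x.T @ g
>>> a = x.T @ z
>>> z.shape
(7, 29)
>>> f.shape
(29, 7)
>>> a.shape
(29, 7, 29)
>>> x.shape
(7, 7, 29)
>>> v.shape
(7, 7)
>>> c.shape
(7,)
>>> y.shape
(29, 7)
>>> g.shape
(7, 7)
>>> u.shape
(7, 29)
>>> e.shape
(29, 29)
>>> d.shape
()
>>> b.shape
(29, 7, 7)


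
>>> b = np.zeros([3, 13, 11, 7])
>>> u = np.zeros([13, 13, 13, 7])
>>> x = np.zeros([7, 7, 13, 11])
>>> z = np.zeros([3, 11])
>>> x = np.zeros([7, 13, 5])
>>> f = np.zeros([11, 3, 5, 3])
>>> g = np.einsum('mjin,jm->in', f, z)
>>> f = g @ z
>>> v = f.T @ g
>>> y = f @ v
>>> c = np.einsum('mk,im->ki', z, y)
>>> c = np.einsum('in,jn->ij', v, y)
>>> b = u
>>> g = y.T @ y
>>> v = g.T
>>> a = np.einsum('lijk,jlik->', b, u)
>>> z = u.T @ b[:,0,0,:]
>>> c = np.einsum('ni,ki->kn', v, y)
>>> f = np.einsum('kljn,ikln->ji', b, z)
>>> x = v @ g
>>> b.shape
(13, 13, 13, 7)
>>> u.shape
(13, 13, 13, 7)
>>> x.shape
(3, 3)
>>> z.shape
(7, 13, 13, 7)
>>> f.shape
(13, 7)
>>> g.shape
(3, 3)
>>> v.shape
(3, 3)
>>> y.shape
(5, 3)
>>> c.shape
(5, 3)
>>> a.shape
()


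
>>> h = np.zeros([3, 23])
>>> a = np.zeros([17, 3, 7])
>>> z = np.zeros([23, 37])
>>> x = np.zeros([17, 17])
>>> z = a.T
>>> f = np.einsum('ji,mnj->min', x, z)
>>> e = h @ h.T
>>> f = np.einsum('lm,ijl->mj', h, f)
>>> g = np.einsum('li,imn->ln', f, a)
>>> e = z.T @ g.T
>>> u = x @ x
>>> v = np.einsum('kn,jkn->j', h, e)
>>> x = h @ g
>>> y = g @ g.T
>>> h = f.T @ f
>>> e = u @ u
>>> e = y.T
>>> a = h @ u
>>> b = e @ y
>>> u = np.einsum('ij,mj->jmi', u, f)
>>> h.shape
(17, 17)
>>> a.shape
(17, 17)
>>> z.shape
(7, 3, 17)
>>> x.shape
(3, 7)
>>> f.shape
(23, 17)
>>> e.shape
(23, 23)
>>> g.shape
(23, 7)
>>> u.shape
(17, 23, 17)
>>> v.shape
(17,)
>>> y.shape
(23, 23)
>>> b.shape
(23, 23)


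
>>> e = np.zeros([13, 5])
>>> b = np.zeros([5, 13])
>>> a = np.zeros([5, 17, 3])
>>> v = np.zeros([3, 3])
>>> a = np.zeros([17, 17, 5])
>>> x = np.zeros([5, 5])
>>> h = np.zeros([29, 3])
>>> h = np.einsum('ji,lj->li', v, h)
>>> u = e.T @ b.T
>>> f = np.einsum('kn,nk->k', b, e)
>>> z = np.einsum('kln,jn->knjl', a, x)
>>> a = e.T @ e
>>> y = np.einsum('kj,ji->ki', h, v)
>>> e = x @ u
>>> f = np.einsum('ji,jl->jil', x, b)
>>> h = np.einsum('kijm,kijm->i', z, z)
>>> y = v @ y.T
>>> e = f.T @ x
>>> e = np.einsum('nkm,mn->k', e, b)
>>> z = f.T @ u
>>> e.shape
(5,)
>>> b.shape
(5, 13)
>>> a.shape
(5, 5)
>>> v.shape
(3, 3)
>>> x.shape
(5, 5)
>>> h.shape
(5,)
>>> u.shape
(5, 5)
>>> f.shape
(5, 5, 13)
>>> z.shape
(13, 5, 5)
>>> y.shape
(3, 29)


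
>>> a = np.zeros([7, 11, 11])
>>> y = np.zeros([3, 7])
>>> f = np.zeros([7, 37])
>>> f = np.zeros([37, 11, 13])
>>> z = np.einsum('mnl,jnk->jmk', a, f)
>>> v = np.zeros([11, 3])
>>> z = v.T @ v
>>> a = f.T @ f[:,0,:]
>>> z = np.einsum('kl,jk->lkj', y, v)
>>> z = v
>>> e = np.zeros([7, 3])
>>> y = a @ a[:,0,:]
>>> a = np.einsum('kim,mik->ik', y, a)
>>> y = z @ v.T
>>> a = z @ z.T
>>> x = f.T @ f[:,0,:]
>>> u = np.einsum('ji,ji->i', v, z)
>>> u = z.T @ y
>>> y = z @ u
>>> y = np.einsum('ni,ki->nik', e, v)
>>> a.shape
(11, 11)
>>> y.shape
(7, 3, 11)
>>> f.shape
(37, 11, 13)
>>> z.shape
(11, 3)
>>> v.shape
(11, 3)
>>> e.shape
(7, 3)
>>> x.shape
(13, 11, 13)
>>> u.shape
(3, 11)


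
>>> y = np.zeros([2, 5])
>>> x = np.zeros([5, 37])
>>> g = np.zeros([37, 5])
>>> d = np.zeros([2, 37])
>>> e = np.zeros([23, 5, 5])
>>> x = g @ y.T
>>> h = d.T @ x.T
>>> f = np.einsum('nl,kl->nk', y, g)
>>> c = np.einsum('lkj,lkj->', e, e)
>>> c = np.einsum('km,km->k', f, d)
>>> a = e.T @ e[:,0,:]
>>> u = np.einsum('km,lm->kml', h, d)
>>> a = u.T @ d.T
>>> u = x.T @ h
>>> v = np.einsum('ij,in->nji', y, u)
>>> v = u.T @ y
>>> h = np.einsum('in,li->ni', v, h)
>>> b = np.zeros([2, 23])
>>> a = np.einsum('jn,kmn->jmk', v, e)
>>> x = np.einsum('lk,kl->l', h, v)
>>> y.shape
(2, 5)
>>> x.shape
(5,)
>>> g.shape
(37, 5)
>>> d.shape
(2, 37)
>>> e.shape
(23, 5, 5)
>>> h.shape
(5, 37)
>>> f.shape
(2, 37)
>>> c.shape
(2,)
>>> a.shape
(37, 5, 23)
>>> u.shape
(2, 37)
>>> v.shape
(37, 5)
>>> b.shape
(2, 23)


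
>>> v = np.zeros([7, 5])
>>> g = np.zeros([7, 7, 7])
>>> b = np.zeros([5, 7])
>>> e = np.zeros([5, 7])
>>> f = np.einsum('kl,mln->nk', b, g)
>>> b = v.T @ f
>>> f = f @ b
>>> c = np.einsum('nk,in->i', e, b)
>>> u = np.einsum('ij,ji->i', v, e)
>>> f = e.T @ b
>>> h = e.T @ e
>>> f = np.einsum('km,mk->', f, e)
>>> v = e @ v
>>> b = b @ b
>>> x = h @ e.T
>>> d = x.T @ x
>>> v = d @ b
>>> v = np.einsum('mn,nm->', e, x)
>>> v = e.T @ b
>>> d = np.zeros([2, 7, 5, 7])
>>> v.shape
(7, 5)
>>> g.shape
(7, 7, 7)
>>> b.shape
(5, 5)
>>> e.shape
(5, 7)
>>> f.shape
()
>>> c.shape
(5,)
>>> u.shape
(7,)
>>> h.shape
(7, 7)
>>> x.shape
(7, 5)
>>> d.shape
(2, 7, 5, 7)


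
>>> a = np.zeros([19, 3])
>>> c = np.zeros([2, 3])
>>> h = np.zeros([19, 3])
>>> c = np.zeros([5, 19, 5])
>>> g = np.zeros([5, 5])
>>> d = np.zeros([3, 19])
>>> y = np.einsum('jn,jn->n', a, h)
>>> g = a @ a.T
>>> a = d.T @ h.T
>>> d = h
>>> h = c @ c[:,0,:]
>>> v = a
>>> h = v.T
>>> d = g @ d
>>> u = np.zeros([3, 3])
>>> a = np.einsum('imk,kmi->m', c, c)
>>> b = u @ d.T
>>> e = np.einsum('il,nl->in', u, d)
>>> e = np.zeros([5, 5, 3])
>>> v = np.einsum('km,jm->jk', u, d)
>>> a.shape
(19,)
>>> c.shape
(5, 19, 5)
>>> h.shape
(19, 19)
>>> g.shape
(19, 19)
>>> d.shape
(19, 3)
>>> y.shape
(3,)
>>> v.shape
(19, 3)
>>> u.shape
(3, 3)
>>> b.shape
(3, 19)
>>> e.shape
(5, 5, 3)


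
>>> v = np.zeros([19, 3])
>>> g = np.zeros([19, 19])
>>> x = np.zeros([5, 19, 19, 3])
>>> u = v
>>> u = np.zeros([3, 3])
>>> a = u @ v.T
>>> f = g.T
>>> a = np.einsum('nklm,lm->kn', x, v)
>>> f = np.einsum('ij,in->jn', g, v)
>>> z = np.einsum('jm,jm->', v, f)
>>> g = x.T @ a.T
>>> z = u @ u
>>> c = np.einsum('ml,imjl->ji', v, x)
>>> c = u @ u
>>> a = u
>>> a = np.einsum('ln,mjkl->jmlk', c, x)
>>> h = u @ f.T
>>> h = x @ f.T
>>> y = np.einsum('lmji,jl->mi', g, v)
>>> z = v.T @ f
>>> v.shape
(19, 3)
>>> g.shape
(3, 19, 19, 19)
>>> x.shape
(5, 19, 19, 3)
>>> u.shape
(3, 3)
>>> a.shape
(19, 5, 3, 19)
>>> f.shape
(19, 3)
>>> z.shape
(3, 3)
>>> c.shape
(3, 3)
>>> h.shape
(5, 19, 19, 19)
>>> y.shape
(19, 19)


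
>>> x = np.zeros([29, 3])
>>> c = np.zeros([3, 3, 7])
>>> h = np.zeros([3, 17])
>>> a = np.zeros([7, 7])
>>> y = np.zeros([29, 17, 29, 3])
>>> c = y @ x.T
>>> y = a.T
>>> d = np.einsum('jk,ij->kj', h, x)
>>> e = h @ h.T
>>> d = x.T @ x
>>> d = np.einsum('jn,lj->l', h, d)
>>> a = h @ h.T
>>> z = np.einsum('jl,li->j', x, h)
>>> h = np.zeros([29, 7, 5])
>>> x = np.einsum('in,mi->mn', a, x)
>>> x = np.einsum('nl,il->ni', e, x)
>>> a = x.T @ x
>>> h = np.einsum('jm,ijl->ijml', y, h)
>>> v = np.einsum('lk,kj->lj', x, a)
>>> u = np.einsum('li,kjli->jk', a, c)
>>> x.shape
(3, 29)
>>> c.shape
(29, 17, 29, 29)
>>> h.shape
(29, 7, 7, 5)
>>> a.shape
(29, 29)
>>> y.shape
(7, 7)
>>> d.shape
(3,)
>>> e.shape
(3, 3)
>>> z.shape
(29,)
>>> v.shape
(3, 29)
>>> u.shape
(17, 29)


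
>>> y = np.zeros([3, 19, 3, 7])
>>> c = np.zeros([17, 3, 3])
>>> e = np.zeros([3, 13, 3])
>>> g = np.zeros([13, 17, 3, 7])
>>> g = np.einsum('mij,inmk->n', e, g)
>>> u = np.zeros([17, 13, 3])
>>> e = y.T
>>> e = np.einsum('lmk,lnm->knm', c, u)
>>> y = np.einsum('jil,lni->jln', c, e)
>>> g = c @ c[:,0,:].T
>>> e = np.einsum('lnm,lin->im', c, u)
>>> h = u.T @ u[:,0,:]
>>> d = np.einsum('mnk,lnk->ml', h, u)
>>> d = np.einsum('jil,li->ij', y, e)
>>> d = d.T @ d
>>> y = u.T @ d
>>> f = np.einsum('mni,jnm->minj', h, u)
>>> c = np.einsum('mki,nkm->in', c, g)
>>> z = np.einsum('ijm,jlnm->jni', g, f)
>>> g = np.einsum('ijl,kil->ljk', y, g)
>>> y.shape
(3, 13, 17)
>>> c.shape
(3, 17)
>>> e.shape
(13, 3)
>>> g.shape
(17, 13, 17)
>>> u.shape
(17, 13, 3)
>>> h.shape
(3, 13, 3)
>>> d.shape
(17, 17)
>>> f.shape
(3, 3, 13, 17)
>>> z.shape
(3, 13, 17)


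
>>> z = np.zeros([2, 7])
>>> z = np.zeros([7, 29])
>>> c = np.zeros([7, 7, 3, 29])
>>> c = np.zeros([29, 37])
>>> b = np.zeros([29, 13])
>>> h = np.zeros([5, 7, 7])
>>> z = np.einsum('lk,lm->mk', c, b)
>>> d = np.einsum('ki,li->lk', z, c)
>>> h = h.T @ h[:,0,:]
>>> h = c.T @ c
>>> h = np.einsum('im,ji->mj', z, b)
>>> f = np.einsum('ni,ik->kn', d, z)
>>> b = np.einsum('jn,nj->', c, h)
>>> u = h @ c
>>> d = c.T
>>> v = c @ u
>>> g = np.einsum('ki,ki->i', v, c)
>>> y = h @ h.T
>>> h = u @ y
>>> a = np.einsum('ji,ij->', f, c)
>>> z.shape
(13, 37)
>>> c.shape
(29, 37)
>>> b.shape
()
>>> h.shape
(37, 37)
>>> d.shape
(37, 29)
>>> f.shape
(37, 29)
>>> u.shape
(37, 37)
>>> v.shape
(29, 37)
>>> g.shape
(37,)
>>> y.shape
(37, 37)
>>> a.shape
()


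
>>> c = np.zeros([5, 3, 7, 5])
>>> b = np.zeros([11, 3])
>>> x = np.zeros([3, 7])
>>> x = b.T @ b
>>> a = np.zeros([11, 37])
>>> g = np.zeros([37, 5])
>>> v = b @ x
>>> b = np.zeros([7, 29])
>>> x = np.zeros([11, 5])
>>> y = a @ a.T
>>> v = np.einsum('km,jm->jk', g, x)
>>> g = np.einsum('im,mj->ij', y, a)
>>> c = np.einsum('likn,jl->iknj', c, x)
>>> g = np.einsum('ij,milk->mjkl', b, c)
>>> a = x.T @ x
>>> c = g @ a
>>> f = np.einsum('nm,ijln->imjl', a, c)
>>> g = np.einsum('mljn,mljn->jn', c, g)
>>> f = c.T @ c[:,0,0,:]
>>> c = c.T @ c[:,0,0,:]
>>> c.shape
(5, 11, 29, 5)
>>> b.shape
(7, 29)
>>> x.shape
(11, 5)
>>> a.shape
(5, 5)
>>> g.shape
(11, 5)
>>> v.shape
(11, 37)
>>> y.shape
(11, 11)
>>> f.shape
(5, 11, 29, 5)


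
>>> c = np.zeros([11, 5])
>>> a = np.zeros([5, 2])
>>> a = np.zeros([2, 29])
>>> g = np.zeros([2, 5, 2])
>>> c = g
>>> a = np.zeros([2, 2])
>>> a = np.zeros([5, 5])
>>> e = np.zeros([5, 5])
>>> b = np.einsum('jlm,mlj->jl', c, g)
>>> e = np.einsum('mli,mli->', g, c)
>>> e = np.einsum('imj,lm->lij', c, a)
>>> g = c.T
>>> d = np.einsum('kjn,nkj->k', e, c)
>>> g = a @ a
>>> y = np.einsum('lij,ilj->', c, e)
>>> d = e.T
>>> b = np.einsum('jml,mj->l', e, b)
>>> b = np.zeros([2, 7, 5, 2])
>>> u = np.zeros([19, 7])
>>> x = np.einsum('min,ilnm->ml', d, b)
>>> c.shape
(2, 5, 2)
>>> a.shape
(5, 5)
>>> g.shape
(5, 5)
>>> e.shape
(5, 2, 2)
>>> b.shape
(2, 7, 5, 2)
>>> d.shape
(2, 2, 5)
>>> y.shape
()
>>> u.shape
(19, 7)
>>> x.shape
(2, 7)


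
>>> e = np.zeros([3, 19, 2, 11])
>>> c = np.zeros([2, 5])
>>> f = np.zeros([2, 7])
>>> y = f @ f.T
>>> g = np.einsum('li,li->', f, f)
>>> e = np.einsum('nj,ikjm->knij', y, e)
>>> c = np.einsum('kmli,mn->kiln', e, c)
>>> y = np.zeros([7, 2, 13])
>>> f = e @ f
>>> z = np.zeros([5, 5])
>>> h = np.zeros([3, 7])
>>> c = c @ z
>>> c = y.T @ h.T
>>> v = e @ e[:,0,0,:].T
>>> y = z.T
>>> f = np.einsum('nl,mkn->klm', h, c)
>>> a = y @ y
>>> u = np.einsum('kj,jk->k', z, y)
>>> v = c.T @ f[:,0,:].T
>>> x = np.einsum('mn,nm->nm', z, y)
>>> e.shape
(19, 2, 3, 2)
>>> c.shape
(13, 2, 3)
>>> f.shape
(2, 7, 13)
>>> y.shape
(5, 5)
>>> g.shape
()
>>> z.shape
(5, 5)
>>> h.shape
(3, 7)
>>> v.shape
(3, 2, 2)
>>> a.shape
(5, 5)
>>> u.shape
(5,)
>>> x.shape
(5, 5)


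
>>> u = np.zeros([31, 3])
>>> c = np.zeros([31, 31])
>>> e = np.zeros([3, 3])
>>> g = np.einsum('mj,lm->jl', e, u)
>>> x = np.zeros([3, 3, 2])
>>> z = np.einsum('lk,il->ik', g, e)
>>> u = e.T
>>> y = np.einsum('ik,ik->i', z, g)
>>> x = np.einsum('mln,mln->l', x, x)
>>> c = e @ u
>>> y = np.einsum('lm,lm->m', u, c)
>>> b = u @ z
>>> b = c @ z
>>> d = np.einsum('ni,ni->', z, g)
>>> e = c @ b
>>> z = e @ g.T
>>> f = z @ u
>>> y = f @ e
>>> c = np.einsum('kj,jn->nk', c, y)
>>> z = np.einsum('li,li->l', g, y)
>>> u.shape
(3, 3)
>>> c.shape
(31, 3)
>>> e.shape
(3, 31)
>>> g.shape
(3, 31)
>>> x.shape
(3,)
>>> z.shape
(3,)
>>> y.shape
(3, 31)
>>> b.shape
(3, 31)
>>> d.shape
()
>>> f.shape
(3, 3)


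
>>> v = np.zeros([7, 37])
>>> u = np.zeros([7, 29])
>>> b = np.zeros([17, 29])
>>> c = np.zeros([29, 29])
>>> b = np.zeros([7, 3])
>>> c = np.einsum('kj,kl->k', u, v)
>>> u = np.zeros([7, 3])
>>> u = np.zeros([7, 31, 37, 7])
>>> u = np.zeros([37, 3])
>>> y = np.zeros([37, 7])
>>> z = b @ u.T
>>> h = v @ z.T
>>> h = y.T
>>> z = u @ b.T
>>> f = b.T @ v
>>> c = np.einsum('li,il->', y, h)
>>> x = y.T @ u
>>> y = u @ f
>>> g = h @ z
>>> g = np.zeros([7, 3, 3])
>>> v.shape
(7, 37)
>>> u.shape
(37, 3)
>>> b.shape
(7, 3)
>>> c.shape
()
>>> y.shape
(37, 37)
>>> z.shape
(37, 7)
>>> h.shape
(7, 37)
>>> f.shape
(3, 37)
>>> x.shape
(7, 3)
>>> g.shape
(7, 3, 3)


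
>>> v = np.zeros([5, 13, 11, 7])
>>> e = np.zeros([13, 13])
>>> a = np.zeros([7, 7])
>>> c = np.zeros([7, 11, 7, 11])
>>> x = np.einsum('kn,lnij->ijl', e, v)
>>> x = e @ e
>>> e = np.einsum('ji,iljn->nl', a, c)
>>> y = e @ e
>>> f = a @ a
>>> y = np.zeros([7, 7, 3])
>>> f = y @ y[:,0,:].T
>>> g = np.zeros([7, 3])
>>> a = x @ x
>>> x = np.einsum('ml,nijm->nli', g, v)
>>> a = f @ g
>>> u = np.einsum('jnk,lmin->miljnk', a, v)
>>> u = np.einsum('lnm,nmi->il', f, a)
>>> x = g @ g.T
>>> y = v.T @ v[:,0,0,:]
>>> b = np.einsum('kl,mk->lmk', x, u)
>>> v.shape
(5, 13, 11, 7)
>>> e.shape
(11, 11)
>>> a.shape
(7, 7, 3)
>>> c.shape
(7, 11, 7, 11)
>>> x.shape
(7, 7)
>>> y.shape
(7, 11, 13, 7)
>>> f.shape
(7, 7, 7)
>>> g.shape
(7, 3)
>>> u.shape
(3, 7)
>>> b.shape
(7, 3, 7)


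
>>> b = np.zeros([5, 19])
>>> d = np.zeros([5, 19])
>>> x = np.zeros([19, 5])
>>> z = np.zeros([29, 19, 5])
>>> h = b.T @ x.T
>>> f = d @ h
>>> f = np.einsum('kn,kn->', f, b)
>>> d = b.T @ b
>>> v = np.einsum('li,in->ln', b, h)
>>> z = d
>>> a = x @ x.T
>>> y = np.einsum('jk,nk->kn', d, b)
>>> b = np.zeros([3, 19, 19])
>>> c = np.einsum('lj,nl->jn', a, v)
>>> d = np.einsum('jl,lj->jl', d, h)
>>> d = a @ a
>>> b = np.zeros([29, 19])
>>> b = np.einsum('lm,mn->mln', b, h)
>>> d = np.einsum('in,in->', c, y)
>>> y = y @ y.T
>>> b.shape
(19, 29, 19)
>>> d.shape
()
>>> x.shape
(19, 5)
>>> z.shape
(19, 19)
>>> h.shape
(19, 19)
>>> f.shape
()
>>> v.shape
(5, 19)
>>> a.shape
(19, 19)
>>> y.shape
(19, 19)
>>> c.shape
(19, 5)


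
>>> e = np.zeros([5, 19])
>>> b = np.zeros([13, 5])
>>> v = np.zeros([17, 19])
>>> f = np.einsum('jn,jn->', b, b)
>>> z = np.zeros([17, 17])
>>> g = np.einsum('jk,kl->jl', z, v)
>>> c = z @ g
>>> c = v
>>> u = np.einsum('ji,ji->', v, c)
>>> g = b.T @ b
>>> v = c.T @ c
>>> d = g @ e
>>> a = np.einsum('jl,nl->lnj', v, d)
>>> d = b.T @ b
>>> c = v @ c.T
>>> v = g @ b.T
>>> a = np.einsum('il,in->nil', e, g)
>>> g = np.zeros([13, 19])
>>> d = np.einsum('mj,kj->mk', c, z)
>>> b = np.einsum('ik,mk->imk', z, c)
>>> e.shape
(5, 19)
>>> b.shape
(17, 19, 17)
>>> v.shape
(5, 13)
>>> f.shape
()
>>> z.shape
(17, 17)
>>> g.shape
(13, 19)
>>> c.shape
(19, 17)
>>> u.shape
()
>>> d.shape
(19, 17)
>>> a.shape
(5, 5, 19)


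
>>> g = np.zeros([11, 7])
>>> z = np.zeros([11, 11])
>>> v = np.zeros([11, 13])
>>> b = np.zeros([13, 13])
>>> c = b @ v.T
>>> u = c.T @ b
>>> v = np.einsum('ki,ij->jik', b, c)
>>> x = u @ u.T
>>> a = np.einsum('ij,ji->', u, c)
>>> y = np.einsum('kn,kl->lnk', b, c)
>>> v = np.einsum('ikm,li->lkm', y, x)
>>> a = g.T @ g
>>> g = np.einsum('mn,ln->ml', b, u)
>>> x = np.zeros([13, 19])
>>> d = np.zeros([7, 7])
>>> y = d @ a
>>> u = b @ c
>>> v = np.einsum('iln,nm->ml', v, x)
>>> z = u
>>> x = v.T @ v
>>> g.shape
(13, 11)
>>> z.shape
(13, 11)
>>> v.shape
(19, 13)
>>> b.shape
(13, 13)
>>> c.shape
(13, 11)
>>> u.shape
(13, 11)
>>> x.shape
(13, 13)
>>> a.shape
(7, 7)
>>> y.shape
(7, 7)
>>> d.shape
(7, 7)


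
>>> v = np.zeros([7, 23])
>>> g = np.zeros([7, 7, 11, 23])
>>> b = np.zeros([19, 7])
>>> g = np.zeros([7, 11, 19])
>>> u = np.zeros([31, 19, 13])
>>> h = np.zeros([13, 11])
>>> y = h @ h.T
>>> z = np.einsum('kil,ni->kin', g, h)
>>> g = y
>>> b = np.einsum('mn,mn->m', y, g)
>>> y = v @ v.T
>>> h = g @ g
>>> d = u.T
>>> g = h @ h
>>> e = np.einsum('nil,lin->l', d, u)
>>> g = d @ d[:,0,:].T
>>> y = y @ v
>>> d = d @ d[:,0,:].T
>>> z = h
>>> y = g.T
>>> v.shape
(7, 23)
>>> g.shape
(13, 19, 13)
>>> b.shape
(13,)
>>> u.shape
(31, 19, 13)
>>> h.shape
(13, 13)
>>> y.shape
(13, 19, 13)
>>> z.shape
(13, 13)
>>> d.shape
(13, 19, 13)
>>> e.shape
(31,)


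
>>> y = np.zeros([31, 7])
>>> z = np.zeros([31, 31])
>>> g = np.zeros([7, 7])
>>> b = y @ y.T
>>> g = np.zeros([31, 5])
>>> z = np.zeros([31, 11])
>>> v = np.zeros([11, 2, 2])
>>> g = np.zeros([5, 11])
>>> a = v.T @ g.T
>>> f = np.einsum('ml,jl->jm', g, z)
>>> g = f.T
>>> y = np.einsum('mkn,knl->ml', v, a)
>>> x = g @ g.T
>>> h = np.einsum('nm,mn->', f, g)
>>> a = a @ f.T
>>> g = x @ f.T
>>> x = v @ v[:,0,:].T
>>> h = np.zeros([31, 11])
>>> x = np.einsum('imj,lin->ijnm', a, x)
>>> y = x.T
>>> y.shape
(2, 11, 31, 2)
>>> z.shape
(31, 11)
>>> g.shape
(5, 31)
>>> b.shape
(31, 31)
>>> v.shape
(11, 2, 2)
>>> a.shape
(2, 2, 31)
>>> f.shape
(31, 5)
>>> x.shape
(2, 31, 11, 2)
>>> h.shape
(31, 11)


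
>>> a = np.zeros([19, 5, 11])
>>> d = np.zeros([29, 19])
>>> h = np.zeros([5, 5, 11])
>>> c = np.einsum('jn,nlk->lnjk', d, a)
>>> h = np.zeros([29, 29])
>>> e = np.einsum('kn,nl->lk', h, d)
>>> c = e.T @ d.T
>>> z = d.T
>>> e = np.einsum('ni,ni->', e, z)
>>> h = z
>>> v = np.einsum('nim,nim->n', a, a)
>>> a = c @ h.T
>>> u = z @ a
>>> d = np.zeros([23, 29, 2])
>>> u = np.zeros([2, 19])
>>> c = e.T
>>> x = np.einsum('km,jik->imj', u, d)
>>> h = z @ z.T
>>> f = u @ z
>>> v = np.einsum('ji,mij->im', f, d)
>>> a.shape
(29, 19)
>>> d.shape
(23, 29, 2)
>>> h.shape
(19, 19)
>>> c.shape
()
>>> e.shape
()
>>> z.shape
(19, 29)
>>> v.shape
(29, 23)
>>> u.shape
(2, 19)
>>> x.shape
(29, 19, 23)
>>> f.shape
(2, 29)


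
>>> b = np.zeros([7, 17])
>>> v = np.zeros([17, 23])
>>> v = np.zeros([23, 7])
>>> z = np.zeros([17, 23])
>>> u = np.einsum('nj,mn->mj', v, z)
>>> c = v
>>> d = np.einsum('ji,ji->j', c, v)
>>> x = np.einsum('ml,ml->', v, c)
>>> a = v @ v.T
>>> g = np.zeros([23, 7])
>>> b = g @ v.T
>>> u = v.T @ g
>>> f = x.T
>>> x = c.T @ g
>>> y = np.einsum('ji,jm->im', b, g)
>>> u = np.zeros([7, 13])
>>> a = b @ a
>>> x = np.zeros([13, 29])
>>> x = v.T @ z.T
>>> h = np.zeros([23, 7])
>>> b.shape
(23, 23)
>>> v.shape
(23, 7)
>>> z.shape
(17, 23)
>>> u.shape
(7, 13)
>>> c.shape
(23, 7)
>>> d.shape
(23,)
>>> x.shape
(7, 17)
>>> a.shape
(23, 23)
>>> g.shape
(23, 7)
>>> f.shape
()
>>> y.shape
(23, 7)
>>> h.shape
(23, 7)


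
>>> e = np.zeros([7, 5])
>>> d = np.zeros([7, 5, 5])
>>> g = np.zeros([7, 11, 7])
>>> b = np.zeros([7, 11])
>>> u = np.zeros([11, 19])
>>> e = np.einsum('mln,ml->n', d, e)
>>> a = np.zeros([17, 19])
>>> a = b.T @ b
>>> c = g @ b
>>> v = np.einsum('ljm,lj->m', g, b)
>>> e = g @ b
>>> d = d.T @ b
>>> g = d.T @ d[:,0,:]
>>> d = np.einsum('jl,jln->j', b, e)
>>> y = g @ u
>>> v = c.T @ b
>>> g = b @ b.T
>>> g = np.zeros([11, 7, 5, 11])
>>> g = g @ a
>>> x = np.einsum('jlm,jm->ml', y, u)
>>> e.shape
(7, 11, 11)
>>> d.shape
(7,)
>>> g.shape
(11, 7, 5, 11)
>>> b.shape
(7, 11)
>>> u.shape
(11, 19)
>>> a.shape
(11, 11)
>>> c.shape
(7, 11, 11)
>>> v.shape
(11, 11, 11)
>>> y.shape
(11, 5, 19)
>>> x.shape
(19, 5)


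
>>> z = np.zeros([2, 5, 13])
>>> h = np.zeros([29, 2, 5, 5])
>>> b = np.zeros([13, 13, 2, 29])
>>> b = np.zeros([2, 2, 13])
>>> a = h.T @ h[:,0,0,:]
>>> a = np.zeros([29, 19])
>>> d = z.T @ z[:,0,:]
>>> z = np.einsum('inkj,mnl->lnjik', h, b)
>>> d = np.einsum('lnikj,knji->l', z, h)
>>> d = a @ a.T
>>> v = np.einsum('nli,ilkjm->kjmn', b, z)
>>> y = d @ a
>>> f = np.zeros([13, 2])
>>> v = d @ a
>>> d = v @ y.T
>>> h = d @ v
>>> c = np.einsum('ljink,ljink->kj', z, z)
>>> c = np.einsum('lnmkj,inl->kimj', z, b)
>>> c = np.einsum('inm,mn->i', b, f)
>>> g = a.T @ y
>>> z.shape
(13, 2, 5, 29, 5)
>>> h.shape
(29, 19)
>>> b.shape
(2, 2, 13)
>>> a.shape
(29, 19)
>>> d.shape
(29, 29)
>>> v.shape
(29, 19)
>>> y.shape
(29, 19)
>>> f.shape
(13, 2)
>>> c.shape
(2,)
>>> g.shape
(19, 19)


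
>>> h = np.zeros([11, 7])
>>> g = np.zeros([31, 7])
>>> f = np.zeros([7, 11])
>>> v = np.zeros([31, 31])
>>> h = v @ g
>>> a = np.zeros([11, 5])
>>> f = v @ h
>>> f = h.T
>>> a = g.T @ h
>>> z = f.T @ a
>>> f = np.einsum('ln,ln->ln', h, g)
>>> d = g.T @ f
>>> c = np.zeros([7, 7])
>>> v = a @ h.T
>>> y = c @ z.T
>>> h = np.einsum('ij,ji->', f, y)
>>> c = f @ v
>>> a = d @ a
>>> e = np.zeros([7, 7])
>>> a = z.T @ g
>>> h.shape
()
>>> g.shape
(31, 7)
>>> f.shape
(31, 7)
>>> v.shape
(7, 31)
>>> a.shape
(7, 7)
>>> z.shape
(31, 7)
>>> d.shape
(7, 7)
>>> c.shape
(31, 31)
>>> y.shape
(7, 31)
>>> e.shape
(7, 7)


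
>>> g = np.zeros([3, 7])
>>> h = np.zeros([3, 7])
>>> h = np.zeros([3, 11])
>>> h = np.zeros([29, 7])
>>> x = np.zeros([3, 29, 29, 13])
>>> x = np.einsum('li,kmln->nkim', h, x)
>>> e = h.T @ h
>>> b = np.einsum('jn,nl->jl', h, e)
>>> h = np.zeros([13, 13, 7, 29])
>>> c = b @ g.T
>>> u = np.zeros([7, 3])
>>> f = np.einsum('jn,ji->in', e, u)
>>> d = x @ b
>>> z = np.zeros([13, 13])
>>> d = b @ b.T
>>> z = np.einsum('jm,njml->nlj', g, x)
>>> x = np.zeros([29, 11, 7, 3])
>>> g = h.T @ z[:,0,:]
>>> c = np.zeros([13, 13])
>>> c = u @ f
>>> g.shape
(29, 7, 13, 3)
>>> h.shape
(13, 13, 7, 29)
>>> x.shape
(29, 11, 7, 3)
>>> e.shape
(7, 7)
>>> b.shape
(29, 7)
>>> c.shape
(7, 7)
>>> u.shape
(7, 3)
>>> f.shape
(3, 7)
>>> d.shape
(29, 29)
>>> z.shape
(13, 29, 3)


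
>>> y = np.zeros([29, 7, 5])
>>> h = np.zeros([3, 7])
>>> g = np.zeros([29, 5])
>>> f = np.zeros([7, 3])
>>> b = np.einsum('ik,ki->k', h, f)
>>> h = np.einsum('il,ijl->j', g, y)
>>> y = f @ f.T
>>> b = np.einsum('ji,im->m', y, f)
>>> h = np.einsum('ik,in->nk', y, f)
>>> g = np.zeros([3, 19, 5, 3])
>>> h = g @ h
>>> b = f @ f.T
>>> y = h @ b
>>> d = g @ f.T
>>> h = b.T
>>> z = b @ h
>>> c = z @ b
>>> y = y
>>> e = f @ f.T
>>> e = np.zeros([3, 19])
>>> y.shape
(3, 19, 5, 7)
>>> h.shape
(7, 7)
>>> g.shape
(3, 19, 5, 3)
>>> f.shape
(7, 3)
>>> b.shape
(7, 7)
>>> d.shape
(3, 19, 5, 7)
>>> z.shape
(7, 7)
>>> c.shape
(7, 7)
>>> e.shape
(3, 19)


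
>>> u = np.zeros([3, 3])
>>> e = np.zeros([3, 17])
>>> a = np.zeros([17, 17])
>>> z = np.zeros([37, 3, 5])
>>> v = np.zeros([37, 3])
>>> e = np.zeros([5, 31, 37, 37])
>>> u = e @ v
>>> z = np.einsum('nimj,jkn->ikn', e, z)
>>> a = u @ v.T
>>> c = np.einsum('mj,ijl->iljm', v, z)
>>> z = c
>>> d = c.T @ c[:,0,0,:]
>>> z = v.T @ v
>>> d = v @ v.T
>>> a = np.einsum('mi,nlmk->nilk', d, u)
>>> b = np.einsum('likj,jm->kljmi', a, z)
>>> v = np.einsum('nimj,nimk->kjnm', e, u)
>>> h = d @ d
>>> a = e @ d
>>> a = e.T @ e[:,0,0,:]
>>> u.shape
(5, 31, 37, 3)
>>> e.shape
(5, 31, 37, 37)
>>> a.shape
(37, 37, 31, 37)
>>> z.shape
(3, 3)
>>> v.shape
(3, 37, 5, 37)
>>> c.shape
(31, 5, 3, 37)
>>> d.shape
(37, 37)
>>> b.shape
(31, 5, 3, 3, 37)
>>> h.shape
(37, 37)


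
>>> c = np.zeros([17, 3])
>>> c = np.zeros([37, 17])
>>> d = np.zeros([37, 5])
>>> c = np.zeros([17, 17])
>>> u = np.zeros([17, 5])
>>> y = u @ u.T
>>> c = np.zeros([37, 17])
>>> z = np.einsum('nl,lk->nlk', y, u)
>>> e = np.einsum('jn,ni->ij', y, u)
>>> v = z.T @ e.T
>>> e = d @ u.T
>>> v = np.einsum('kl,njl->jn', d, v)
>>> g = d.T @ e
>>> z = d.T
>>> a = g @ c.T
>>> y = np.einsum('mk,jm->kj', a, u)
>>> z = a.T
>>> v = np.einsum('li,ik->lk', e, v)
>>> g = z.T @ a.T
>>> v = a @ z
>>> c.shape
(37, 17)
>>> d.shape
(37, 5)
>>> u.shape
(17, 5)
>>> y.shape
(37, 17)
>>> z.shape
(37, 5)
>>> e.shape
(37, 17)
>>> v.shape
(5, 5)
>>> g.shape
(5, 5)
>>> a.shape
(5, 37)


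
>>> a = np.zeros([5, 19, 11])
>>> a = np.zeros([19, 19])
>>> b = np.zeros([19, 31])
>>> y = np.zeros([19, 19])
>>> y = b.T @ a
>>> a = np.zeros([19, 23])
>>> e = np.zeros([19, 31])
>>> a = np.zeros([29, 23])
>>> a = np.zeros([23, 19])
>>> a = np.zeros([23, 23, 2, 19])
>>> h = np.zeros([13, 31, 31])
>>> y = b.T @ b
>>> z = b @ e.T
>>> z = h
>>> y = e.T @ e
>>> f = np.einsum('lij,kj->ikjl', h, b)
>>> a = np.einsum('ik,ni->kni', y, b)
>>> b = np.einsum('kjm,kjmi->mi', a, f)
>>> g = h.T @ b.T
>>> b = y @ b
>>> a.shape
(31, 19, 31)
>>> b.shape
(31, 13)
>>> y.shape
(31, 31)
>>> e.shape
(19, 31)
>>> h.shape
(13, 31, 31)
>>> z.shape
(13, 31, 31)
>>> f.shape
(31, 19, 31, 13)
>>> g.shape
(31, 31, 31)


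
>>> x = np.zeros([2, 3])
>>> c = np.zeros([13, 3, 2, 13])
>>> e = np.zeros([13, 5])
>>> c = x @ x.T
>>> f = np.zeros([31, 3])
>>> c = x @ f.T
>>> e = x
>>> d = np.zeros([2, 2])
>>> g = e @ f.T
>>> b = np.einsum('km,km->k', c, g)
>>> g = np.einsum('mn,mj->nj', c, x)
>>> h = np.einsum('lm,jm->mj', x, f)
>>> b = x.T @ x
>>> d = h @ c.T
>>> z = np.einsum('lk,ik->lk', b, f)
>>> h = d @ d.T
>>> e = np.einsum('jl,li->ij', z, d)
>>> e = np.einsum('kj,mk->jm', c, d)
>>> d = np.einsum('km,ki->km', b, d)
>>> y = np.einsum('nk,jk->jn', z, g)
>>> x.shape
(2, 3)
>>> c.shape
(2, 31)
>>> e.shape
(31, 3)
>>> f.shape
(31, 3)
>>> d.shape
(3, 3)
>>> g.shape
(31, 3)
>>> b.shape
(3, 3)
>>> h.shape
(3, 3)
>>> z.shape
(3, 3)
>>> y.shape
(31, 3)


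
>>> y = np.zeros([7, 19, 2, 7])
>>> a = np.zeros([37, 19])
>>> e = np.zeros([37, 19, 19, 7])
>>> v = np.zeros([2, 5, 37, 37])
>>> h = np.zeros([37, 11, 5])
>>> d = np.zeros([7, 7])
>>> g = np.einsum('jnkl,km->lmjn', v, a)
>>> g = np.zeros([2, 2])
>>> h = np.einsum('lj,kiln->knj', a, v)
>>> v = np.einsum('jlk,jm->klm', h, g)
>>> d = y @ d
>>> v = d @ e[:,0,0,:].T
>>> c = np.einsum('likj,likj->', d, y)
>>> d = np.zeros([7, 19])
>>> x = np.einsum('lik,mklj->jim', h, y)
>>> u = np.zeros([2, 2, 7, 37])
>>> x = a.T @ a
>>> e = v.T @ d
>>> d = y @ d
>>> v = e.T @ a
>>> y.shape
(7, 19, 2, 7)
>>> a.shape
(37, 19)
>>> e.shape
(37, 2, 19, 19)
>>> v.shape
(19, 19, 2, 19)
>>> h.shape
(2, 37, 19)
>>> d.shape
(7, 19, 2, 19)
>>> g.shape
(2, 2)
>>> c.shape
()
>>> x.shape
(19, 19)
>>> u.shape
(2, 2, 7, 37)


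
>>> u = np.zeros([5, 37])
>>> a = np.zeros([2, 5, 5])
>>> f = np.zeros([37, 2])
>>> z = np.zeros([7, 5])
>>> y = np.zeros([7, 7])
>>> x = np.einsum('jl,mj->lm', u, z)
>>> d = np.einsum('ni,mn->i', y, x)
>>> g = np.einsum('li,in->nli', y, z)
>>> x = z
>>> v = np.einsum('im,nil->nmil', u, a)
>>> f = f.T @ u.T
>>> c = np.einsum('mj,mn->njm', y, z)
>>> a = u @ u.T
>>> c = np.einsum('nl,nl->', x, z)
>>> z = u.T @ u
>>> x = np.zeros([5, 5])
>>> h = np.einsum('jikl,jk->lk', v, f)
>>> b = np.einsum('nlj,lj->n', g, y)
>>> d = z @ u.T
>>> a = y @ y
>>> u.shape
(5, 37)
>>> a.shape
(7, 7)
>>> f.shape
(2, 5)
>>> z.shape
(37, 37)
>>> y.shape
(7, 7)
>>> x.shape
(5, 5)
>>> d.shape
(37, 5)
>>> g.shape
(5, 7, 7)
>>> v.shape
(2, 37, 5, 5)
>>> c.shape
()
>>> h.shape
(5, 5)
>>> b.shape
(5,)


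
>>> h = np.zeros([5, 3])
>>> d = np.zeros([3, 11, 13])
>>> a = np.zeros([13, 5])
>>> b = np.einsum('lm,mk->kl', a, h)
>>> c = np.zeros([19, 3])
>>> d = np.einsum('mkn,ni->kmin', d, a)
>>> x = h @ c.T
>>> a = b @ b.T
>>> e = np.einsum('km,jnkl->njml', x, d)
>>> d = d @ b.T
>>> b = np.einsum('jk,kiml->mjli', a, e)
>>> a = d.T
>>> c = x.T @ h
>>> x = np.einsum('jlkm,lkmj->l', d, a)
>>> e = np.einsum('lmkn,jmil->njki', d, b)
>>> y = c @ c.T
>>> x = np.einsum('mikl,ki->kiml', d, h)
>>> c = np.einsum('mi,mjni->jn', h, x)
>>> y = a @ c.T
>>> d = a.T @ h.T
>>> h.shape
(5, 3)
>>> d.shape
(11, 3, 5, 5)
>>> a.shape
(3, 5, 3, 11)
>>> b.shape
(19, 3, 13, 11)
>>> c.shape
(3, 11)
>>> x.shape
(5, 3, 11, 3)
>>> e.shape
(3, 19, 5, 13)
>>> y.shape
(3, 5, 3, 3)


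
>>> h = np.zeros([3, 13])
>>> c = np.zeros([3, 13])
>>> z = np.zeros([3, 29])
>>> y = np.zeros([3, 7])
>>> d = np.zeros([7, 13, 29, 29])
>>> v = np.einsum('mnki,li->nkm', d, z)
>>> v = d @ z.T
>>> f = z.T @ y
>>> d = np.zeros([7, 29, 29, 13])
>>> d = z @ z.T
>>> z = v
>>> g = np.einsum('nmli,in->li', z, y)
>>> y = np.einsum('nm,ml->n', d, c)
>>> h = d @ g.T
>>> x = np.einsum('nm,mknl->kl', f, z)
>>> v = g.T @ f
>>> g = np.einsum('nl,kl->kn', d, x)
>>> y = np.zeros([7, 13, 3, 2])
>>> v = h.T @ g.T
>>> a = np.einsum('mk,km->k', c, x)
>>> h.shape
(3, 29)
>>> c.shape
(3, 13)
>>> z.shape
(7, 13, 29, 3)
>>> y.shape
(7, 13, 3, 2)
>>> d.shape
(3, 3)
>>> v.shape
(29, 13)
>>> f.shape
(29, 7)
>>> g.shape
(13, 3)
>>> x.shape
(13, 3)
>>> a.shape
(13,)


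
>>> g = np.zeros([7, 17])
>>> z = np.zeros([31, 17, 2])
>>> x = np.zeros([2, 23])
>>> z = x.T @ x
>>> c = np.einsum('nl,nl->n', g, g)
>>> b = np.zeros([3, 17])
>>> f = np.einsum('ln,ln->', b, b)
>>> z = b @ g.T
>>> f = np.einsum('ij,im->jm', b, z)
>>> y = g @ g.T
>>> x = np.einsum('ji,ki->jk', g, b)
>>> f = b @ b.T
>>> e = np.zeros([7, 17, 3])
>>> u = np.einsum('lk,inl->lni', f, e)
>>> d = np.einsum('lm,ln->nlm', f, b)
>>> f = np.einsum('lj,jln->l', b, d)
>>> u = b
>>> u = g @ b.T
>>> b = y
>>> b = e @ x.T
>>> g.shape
(7, 17)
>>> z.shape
(3, 7)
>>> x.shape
(7, 3)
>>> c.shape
(7,)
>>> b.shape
(7, 17, 7)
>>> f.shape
(3,)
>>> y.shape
(7, 7)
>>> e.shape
(7, 17, 3)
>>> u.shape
(7, 3)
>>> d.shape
(17, 3, 3)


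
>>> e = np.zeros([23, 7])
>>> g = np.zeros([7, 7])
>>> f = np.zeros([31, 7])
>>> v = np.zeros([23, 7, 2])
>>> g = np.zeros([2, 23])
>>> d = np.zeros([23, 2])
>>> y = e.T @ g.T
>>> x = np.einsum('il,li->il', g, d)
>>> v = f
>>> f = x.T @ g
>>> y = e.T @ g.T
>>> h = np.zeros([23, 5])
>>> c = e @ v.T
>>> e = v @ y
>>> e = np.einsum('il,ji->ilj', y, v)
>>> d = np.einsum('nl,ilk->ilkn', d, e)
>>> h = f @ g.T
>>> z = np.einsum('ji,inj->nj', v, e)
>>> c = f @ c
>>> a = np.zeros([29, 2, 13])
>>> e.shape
(7, 2, 31)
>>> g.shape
(2, 23)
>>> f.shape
(23, 23)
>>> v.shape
(31, 7)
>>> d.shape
(7, 2, 31, 23)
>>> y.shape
(7, 2)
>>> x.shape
(2, 23)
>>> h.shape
(23, 2)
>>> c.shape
(23, 31)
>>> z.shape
(2, 31)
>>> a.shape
(29, 2, 13)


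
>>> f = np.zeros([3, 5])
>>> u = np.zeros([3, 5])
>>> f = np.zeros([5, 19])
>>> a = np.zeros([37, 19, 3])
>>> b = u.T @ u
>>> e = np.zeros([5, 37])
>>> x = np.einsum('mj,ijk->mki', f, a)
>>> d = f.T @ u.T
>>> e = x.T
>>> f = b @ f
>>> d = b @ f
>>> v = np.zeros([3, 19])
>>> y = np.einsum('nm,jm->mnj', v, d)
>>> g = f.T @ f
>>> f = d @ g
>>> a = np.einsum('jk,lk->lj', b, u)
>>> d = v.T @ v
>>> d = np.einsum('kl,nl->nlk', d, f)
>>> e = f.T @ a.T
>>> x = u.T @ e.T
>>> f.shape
(5, 19)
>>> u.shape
(3, 5)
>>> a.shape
(3, 5)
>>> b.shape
(5, 5)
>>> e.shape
(19, 3)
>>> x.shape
(5, 19)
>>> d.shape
(5, 19, 19)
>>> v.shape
(3, 19)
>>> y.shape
(19, 3, 5)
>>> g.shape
(19, 19)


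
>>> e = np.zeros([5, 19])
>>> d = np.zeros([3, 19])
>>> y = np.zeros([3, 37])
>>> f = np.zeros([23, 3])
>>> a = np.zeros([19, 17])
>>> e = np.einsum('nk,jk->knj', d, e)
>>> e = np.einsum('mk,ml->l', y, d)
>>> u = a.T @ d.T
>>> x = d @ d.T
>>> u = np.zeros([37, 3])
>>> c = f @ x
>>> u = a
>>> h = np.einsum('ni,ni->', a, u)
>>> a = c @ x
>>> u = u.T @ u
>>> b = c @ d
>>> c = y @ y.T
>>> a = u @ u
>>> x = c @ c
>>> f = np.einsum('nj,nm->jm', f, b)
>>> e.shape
(19,)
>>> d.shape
(3, 19)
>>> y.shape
(3, 37)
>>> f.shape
(3, 19)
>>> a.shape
(17, 17)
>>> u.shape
(17, 17)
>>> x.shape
(3, 3)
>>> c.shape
(3, 3)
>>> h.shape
()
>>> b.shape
(23, 19)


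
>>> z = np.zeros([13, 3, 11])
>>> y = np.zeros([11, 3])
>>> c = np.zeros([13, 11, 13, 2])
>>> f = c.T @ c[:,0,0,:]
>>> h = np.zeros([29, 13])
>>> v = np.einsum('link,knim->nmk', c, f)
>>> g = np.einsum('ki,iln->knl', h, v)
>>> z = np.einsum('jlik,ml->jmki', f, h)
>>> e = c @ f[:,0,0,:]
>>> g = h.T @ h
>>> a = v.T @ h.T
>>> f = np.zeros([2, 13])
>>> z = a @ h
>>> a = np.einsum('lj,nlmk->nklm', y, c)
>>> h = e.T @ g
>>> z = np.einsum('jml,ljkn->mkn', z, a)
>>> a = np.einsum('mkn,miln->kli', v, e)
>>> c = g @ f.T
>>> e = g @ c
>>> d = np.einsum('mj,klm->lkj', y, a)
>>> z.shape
(2, 11, 13)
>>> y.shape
(11, 3)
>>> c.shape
(13, 2)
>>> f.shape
(2, 13)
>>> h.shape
(2, 13, 11, 13)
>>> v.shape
(13, 2, 2)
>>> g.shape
(13, 13)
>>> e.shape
(13, 2)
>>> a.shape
(2, 13, 11)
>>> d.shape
(13, 2, 3)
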